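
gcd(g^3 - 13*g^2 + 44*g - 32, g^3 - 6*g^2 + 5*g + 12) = g - 4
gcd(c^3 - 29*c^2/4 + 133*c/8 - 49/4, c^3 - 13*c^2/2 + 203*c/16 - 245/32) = c^2 - 21*c/4 + 49/8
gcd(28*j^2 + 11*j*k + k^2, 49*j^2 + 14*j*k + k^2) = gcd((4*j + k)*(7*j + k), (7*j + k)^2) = 7*j + k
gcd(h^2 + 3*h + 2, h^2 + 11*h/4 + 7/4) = h + 1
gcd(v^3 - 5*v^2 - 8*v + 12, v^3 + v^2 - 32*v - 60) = v^2 - 4*v - 12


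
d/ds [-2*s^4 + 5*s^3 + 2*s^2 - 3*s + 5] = -8*s^3 + 15*s^2 + 4*s - 3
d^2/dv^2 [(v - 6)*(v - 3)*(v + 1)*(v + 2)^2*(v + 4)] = 30*v^4 - 420*v^2 - 324*v + 392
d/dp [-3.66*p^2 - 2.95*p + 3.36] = -7.32*p - 2.95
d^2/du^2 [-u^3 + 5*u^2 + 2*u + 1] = 10 - 6*u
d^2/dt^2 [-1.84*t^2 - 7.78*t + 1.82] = -3.68000000000000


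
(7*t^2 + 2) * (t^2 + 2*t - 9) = 7*t^4 + 14*t^3 - 61*t^2 + 4*t - 18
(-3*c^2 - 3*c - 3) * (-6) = 18*c^2 + 18*c + 18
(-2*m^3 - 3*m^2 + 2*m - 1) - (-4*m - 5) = -2*m^3 - 3*m^2 + 6*m + 4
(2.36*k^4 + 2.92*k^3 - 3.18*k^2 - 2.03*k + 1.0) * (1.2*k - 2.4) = 2.832*k^5 - 2.16*k^4 - 10.824*k^3 + 5.196*k^2 + 6.072*k - 2.4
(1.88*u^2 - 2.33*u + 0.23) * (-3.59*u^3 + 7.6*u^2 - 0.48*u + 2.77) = -6.7492*u^5 + 22.6527*u^4 - 19.4361*u^3 + 8.074*u^2 - 6.5645*u + 0.6371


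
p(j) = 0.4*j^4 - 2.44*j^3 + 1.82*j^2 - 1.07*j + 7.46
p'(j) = 1.6*j^3 - 7.32*j^2 + 3.64*j - 1.07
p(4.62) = -17.01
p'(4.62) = 17.28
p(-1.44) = 21.78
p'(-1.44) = -26.27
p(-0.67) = 9.81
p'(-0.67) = -7.28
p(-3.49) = 196.42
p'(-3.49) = -170.95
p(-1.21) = 16.60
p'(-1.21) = -19.03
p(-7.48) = 2390.63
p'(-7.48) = -1107.47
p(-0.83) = 11.19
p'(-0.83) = -10.05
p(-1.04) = 13.75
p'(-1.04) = -14.57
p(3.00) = -12.85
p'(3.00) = -12.83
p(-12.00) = 12793.10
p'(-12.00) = -3863.63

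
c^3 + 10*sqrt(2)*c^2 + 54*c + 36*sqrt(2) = (c + sqrt(2))*(c + 3*sqrt(2))*(c + 6*sqrt(2))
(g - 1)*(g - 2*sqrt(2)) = g^2 - 2*sqrt(2)*g - g + 2*sqrt(2)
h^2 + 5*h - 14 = (h - 2)*(h + 7)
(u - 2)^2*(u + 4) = u^3 - 12*u + 16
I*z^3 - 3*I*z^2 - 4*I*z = z*(z - 4)*(I*z + I)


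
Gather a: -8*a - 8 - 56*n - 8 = -8*a - 56*n - 16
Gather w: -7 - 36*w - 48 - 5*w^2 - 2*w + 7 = -5*w^2 - 38*w - 48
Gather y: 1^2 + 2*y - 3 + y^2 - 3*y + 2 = y^2 - y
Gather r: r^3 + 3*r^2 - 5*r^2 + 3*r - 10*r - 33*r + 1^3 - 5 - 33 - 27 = r^3 - 2*r^2 - 40*r - 64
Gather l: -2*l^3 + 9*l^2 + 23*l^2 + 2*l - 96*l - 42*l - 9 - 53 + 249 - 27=-2*l^3 + 32*l^2 - 136*l + 160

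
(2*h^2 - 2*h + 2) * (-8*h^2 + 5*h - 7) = -16*h^4 + 26*h^3 - 40*h^2 + 24*h - 14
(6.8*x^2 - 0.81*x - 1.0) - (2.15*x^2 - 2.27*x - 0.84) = 4.65*x^2 + 1.46*x - 0.16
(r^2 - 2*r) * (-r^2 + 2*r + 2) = -r^4 + 4*r^3 - 2*r^2 - 4*r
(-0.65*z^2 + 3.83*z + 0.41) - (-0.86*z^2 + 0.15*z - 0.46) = 0.21*z^2 + 3.68*z + 0.87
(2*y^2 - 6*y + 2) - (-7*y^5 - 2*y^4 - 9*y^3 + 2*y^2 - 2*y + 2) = 7*y^5 + 2*y^4 + 9*y^3 - 4*y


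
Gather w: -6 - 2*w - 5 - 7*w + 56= 45 - 9*w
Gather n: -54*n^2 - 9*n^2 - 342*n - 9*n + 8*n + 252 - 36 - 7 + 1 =-63*n^2 - 343*n + 210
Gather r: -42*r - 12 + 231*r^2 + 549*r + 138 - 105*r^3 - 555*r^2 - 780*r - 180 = -105*r^3 - 324*r^2 - 273*r - 54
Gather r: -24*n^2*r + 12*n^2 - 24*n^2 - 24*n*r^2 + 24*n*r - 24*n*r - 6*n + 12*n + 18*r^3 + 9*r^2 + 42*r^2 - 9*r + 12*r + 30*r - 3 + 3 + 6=-12*n^2 + 6*n + 18*r^3 + r^2*(51 - 24*n) + r*(33 - 24*n^2) + 6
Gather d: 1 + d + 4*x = d + 4*x + 1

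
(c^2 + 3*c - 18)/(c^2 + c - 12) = (c + 6)/(c + 4)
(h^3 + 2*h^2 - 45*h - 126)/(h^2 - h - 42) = h + 3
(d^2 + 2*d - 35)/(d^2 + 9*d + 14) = (d - 5)/(d + 2)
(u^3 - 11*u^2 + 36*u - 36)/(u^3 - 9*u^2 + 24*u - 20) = (u^2 - 9*u + 18)/(u^2 - 7*u + 10)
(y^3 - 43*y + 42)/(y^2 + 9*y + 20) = (y^3 - 43*y + 42)/(y^2 + 9*y + 20)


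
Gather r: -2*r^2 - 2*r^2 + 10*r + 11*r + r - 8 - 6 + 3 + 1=-4*r^2 + 22*r - 10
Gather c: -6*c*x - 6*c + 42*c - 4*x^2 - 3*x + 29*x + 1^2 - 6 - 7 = c*(36 - 6*x) - 4*x^2 + 26*x - 12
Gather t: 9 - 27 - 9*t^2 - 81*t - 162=-9*t^2 - 81*t - 180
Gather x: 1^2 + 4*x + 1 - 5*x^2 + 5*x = -5*x^2 + 9*x + 2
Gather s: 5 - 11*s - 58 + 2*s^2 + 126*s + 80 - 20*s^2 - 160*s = -18*s^2 - 45*s + 27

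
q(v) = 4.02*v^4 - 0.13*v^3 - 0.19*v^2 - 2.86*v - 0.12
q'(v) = 16.08*v^3 - 0.39*v^2 - 0.38*v - 2.86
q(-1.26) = 13.57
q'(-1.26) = -35.17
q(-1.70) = 38.41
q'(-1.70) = -82.34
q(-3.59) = 681.45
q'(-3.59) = -750.52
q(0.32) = -1.02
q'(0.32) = -2.49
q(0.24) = -0.81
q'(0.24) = -2.75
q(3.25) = 432.61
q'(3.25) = 543.78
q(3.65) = 694.09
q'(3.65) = 772.48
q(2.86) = 256.07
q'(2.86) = 369.03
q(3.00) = 311.70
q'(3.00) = 426.65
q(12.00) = 83072.28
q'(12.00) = 27722.66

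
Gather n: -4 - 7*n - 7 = -7*n - 11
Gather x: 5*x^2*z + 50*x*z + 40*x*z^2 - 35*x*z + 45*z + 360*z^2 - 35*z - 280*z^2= 5*x^2*z + x*(40*z^2 + 15*z) + 80*z^2 + 10*z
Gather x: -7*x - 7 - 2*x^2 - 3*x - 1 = -2*x^2 - 10*x - 8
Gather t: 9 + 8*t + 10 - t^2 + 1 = -t^2 + 8*t + 20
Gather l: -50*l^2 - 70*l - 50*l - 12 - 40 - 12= -50*l^2 - 120*l - 64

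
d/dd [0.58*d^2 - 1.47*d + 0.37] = 1.16*d - 1.47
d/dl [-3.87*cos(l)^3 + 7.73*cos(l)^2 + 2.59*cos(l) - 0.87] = (11.61*cos(l)^2 - 15.46*cos(l) - 2.59)*sin(l)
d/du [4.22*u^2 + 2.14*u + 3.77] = 8.44*u + 2.14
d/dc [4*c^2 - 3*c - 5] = 8*c - 3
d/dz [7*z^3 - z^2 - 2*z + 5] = 21*z^2 - 2*z - 2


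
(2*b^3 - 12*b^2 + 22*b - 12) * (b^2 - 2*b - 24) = 2*b^5 - 16*b^4 - 2*b^3 + 232*b^2 - 504*b + 288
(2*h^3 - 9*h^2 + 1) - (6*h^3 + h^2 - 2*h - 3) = -4*h^3 - 10*h^2 + 2*h + 4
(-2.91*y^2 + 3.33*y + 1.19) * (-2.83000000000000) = 8.2353*y^2 - 9.4239*y - 3.3677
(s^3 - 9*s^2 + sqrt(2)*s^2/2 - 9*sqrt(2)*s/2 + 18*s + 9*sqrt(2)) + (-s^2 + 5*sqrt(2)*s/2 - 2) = s^3 - 10*s^2 + sqrt(2)*s^2/2 - 2*sqrt(2)*s + 18*s - 2 + 9*sqrt(2)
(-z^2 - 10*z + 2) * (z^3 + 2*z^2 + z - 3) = -z^5 - 12*z^4 - 19*z^3 - 3*z^2 + 32*z - 6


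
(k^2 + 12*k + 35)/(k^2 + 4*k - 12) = (k^2 + 12*k + 35)/(k^2 + 4*k - 12)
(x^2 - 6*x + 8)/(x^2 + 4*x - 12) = (x - 4)/(x + 6)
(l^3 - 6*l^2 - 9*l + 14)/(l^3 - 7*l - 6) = (l^2 - 8*l + 7)/(l^2 - 2*l - 3)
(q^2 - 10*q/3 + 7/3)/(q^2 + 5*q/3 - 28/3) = (q - 1)/(q + 4)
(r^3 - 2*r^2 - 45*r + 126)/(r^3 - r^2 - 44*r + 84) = (r - 3)/(r - 2)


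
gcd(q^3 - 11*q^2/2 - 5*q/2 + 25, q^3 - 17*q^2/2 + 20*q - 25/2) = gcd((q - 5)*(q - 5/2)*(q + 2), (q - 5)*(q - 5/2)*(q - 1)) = q^2 - 15*q/2 + 25/2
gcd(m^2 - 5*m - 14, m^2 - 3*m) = 1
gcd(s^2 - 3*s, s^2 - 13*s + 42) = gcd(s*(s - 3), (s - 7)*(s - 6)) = 1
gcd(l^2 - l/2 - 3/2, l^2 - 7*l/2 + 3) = l - 3/2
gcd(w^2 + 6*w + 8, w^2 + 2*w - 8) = w + 4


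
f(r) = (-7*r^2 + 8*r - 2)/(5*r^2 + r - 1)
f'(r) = (8 - 14*r)/(5*r^2 + r - 1) + (-10*r - 1)*(-7*r^2 + 8*r - 2)/(5*r^2 + r - 1)^2 = (-47*r^2 + 34*r - 6)/(25*r^4 + 10*r^3 - 9*r^2 - 2*r + 1)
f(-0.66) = -19.94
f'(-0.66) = -182.29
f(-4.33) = -1.90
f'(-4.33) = -0.13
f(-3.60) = -2.02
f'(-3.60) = -0.20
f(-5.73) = -1.76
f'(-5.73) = -0.07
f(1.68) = -0.56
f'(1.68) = -0.37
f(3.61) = -0.95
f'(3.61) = -0.11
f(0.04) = 1.78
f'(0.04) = -5.20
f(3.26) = -0.91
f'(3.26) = -0.13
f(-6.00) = -1.75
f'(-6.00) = -0.06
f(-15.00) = -1.53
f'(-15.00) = -0.00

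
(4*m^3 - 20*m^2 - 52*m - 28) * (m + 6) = 4*m^4 + 4*m^3 - 172*m^2 - 340*m - 168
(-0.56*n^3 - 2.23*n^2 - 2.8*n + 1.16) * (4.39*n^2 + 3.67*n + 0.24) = -2.4584*n^5 - 11.8449*n^4 - 20.6105*n^3 - 5.7188*n^2 + 3.5852*n + 0.2784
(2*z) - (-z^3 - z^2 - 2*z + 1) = z^3 + z^2 + 4*z - 1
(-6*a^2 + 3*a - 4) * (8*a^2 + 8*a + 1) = -48*a^4 - 24*a^3 - 14*a^2 - 29*a - 4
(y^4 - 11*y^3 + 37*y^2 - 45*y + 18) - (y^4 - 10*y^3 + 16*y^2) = -y^3 + 21*y^2 - 45*y + 18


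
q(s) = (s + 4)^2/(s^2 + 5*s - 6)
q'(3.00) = -0.89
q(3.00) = 2.72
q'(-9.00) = 0.03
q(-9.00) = 0.83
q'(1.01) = -35714.27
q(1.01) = 358.06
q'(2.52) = -1.54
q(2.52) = 3.28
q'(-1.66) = -0.47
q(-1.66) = -0.47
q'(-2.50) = -0.24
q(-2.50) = -0.18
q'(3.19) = -0.74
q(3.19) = 2.57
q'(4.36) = -0.31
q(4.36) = 2.01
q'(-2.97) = -0.16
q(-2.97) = -0.09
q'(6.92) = -0.10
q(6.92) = 1.56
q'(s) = (-2*s - 5)*(s + 4)^2/(s^2 + 5*s - 6)^2 + (2*s + 8)/(s^2 + 5*s - 6)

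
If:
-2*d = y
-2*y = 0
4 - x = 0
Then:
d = 0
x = 4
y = 0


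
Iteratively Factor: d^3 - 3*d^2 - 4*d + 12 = (d + 2)*(d^2 - 5*d + 6) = (d - 3)*(d + 2)*(d - 2)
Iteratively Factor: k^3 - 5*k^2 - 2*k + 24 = (k - 4)*(k^2 - k - 6) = (k - 4)*(k - 3)*(k + 2)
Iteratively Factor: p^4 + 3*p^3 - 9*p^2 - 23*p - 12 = (p - 3)*(p^3 + 6*p^2 + 9*p + 4) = (p - 3)*(p + 1)*(p^2 + 5*p + 4) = (p - 3)*(p + 1)*(p + 4)*(p + 1)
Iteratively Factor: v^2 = (v)*(v)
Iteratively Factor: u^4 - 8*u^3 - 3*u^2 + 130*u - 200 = (u - 5)*(u^3 - 3*u^2 - 18*u + 40) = (u - 5)*(u + 4)*(u^2 - 7*u + 10) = (u - 5)^2*(u + 4)*(u - 2)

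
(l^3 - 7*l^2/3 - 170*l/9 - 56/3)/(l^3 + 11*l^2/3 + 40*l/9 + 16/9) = (3*l^2 - 11*l - 42)/(3*l^2 + 7*l + 4)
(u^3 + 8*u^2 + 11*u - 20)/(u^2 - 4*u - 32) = (u^2 + 4*u - 5)/(u - 8)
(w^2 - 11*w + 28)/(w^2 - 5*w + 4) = (w - 7)/(w - 1)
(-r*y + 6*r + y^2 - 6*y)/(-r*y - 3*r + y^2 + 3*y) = (y - 6)/(y + 3)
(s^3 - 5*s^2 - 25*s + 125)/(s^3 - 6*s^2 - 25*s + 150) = (s - 5)/(s - 6)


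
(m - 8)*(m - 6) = m^2 - 14*m + 48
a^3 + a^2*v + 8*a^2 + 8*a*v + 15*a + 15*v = (a + 3)*(a + 5)*(a + v)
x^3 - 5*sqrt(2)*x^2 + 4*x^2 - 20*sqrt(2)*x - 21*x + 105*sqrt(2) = (x - 3)*(x + 7)*(x - 5*sqrt(2))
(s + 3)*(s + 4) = s^2 + 7*s + 12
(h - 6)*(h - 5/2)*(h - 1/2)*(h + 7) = h^4 - 2*h^3 - 175*h^2/4 + 509*h/4 - 105/2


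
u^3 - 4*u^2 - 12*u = u*(u - 6)*(u + 2)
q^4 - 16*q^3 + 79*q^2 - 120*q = q*(q - 8)*(q - 5)*(q - 3)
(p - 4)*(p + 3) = p^2 - p - 12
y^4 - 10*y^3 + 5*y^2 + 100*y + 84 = (y - 7)*(y - 6)*(y + 1)*(y + 2)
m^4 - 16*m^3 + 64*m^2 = m^2*(m - 8)^2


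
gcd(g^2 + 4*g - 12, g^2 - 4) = g - 2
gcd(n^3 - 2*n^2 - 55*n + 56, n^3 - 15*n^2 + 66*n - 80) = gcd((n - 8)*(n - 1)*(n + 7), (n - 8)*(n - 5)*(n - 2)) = n - 8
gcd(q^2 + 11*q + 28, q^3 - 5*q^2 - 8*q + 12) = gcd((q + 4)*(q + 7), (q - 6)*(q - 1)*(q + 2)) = 1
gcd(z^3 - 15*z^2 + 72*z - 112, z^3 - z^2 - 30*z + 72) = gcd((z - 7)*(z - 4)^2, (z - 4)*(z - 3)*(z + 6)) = z - 4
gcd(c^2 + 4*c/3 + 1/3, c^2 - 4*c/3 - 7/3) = c + 1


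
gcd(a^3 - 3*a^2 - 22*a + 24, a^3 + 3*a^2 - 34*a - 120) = a^2 - 2*a - 24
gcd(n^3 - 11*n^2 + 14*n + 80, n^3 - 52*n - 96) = n^2 - 6*n - 16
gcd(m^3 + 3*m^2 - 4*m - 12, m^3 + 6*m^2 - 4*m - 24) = m^2 - 4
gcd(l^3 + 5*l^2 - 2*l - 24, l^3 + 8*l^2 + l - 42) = l^2 + l - 6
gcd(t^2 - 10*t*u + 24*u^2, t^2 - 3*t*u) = 1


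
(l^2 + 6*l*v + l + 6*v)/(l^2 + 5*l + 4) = (l + 6*v)/(l + 4)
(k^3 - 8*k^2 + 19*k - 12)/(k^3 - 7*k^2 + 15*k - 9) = (k - 4)/(k - 3)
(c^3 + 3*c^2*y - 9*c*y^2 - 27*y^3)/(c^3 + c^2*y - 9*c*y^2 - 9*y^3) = (c + 3*y)/(c + y)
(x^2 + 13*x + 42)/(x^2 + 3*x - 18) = (x + 7)/(x - 3)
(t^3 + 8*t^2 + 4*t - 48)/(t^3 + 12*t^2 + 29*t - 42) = (t^2 + 2*t - 8)/(t^2 + 6*t - 7)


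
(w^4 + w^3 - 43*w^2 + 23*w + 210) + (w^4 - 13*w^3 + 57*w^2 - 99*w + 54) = 2*w^4 - 12*w^3 + 14*w^2 - 76*w + 264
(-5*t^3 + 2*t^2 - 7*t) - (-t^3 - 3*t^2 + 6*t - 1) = -4*t^3 + 5*t^2 - 13*t + 1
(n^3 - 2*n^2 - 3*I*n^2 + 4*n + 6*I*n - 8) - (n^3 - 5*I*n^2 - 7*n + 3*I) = -2*n^2 + 2*I*n^2 + 11*n + 6*I*n - 8 - 3*I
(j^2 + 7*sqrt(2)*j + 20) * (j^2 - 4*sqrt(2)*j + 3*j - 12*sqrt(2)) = j^4 + 3*j^3 + 3*sqrt(2)*j^3 - 36*j^2 + 9*sqrt(2)*j^2 - 80*sqrt(2)*j - 108*j - 240*sqrt(2)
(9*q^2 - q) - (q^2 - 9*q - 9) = 8*q^2 + 8*q + 9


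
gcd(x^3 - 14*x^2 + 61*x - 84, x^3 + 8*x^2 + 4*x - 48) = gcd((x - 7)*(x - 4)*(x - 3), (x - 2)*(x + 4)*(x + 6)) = 1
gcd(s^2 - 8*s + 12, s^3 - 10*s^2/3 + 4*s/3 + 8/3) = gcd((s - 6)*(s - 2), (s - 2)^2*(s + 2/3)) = s - 2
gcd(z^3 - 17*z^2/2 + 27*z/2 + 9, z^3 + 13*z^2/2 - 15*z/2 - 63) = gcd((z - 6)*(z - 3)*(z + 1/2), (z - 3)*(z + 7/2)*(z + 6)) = z - 3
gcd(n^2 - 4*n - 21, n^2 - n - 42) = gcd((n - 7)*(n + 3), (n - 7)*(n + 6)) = n - 7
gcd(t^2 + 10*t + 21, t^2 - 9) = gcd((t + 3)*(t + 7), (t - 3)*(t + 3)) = t + 3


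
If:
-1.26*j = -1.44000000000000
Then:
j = 1.14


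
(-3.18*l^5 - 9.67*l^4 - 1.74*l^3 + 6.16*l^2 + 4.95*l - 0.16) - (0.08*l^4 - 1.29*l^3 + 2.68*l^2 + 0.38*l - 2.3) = -3.18*l^5 - 9.75*l^4 - 0.45*l^3 + 3.48*l^2 + 4.57*l + 2.14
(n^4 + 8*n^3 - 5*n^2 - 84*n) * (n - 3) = n^5 + 5*n^4 - 29*n^3 - 69*n^2 + 252*n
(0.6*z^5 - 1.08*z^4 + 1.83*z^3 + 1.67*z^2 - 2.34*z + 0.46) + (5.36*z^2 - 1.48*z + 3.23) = 0.6*z^5 - 1.08*z^4 + 1.83*z^3 + 7.03*z^2 - 3.82*z + 3.69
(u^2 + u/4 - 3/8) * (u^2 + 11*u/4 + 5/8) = u^4 + 3*u^3 + 15*u^2/16 - 7*u/8 - 15/64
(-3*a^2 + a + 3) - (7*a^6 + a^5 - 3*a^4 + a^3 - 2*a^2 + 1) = -7*a^6 - a^5 + 3*a^4 - a^3 - a^2 + a + 2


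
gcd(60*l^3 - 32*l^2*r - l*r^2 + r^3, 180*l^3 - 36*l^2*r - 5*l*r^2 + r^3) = -30*l^2 + l*r + r^2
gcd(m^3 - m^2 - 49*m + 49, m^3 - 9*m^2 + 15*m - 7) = m^2 - 8*m + 7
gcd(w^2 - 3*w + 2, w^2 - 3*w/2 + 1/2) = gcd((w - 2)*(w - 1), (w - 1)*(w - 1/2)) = w - 1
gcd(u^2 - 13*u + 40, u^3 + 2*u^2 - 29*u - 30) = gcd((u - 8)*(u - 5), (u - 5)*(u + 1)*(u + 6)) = u - 5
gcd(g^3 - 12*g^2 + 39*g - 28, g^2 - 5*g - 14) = g - 7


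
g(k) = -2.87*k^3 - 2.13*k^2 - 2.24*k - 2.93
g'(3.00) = -92.51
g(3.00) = -106.31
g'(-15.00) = -1875.59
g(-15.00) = 9237.67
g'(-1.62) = -17.93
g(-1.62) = 7.31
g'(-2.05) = -29.69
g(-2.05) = 17.44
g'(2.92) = -88.09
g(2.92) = -99.09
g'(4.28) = -178.19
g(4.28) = -276.55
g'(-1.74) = -20.90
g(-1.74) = 9.64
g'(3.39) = -115.63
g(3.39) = -146.81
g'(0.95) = -14.06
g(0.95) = -9.44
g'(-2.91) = -62.75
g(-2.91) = 56.27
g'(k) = -8.61*k^2 - 4.26*k - 2.24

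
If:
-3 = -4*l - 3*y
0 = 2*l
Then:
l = 0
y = 1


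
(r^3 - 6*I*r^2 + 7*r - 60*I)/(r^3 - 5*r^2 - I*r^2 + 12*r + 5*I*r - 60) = (r - 5*I)/(r - 5)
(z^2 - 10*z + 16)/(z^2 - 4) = (z - 8)/(z + 2)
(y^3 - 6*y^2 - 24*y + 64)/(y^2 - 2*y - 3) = (-y^3 + 6*y^2 + 24*y - 64)/(-y^2 + 2*y + 3)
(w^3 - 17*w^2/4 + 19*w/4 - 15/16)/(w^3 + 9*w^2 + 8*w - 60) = (16*w^3 - 68*w^2 + 76*w - 15)/(16*(w^3 + 9*w^2 + 8*w - 60))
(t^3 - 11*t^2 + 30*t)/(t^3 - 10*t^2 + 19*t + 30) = t/(t + 1)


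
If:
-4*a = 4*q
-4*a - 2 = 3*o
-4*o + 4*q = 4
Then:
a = 1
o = -2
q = -1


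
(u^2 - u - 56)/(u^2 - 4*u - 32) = (u + 7)/(u + 4)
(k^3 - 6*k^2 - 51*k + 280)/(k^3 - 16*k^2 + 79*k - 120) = (k + 7)/(k - 3)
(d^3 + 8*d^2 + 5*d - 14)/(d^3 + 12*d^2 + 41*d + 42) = (d - 1)/(d + 3)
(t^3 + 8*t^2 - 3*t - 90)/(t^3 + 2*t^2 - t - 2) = (t^3 + 8*t^2 - 3*t - 90)/(t^3 + 2*t^2 - t - 2)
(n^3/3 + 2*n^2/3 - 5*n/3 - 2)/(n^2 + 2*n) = (n^3 + 2*n^2 - 5*n - 6)/(3*n*(n + 2))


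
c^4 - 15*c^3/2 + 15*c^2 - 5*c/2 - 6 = (c - 4)*(c - 3)*(c - 1)*(c + 1/2)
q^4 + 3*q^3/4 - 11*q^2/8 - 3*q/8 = q*(q - 1)*(q + 1/4)*(q + 3/2)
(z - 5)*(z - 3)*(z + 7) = z^3 - z^2 - 41*z + 105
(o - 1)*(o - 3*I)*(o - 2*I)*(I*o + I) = I*o^4 + 5*o^3 - 7*I*o^2 - 5*o + 6*I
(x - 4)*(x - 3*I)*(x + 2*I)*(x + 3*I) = x^4 - 4*x^3 + 2*I*x^3 + 9*x^2 - 8*I*x^2 - 36*x + 18*I*x - 72*I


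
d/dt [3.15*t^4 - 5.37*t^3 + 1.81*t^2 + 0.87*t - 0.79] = 12.6*t^3 - 16.11*t^2 + 3.62*t + 0.87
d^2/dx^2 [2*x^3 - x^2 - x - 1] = 12*x - 2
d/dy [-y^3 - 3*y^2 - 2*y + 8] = -3*y^2 - 6*y - 2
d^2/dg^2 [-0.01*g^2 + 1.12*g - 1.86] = -0.0200000000000000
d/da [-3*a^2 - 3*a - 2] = -6*a - 3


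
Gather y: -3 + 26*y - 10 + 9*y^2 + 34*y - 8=9*y^2 + 60*y - 21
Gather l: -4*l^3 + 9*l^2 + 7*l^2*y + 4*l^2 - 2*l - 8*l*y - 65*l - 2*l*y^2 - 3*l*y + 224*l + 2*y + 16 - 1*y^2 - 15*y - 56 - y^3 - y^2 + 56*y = -4*l^3 + l^2*(7*y + 13) + l*(-2*y^2 - 11*y + 157) - y^3 - 2*y^2 + 43*y - 40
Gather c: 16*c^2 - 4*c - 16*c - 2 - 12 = 16*c^2 - 20*c - 14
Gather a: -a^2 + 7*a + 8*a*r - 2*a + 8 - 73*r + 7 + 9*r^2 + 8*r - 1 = -a^2 + a*(8*r + 5) + 9*r^2 - 65*r + 14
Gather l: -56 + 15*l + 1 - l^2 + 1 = -l^2 + 15*l - 54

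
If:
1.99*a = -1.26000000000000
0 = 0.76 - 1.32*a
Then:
No Solution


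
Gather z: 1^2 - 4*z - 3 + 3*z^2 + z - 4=3*z^2 - 3*z - 6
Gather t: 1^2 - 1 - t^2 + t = -t^2 + t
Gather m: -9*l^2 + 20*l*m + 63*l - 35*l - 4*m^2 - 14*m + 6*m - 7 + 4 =-9*l^2 + 28*l - 4*m^2 + m*(20*l - 8) - 3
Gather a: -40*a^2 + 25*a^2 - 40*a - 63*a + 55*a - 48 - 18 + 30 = -15*a^2 - 48*a - 36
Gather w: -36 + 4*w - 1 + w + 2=5*w - 35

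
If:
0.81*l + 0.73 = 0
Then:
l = -0.90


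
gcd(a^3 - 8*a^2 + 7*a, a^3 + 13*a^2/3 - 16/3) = a - 1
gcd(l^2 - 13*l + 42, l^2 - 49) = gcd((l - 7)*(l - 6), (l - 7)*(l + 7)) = l - 7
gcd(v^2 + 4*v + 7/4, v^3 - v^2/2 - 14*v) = v + 7/2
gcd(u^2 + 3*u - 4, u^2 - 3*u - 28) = u + 4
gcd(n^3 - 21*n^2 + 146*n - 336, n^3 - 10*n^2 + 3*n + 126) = n^2 - 13*n + 42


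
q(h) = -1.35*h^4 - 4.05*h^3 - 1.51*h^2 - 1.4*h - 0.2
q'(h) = -5.4*h^3 - 12.15*h^2 - 3.02*h - 1.4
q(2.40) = -113.03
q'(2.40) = -153.28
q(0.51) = -1.94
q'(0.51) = -6.82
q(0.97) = -7.87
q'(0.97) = -20.69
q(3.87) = -565.79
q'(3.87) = -508.04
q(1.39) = -20.98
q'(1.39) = -43.58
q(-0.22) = 0.07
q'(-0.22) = -1.27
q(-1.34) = 4.36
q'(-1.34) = -6.18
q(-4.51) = -211.60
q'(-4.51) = 260.45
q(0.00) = -0.20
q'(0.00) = -1.40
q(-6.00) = -920.96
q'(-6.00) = 745.72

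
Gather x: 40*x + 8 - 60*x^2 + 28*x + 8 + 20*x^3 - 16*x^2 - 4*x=20*x^3 - 76*x^2 + 64*x + 16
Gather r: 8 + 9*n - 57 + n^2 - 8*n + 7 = n^2 + n - 42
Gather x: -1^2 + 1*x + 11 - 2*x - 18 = -x - 8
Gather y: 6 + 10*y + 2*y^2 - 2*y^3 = -2*y^3 + 2*y^2 + 10*y + 6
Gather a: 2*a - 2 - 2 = 2*a - 4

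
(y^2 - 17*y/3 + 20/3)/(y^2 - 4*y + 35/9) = 3*(y - 4)/(3*y - 7)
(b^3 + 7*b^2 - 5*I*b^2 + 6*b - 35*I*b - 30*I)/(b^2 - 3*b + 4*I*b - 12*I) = (b^3 + b^2*(7 - 5*I) + b*(6 - 35*I) - 30*I)/(b^2 + b*(-3 + 4*I) - 12*I)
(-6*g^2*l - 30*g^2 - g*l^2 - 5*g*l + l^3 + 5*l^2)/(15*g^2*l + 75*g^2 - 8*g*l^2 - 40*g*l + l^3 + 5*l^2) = (-2*g - l)/(5*g - l)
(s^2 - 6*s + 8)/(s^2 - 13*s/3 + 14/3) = 3*(s - 4)/(3*s - 7)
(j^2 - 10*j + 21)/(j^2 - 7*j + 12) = (j - 7)/(j - 4)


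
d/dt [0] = 0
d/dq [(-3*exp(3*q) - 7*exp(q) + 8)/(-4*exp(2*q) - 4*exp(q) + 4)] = (-(2*exp(q) + 1)*(3*exp(3*q) + 7*exp(q) - 8) + (9*exp(2*q) + 7)*(exp(2*q) + exp(q) - 1))*exp(q)/(4*(exp(2*q) + exp(q) - 1)^2)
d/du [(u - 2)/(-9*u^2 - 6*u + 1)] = (9*u^2 - 36*u - 11)/(81*u^4 + 108*u^3 + 18*u^2 - 12*u + 1)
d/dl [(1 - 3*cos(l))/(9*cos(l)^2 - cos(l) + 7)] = (27*sin(l)^2 + 18*cos(l) - 7)*sin(l)/(9*sin(l)^2 + cos(l) - 16)^2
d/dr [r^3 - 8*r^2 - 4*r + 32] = 3*r^2 - 16*r - 4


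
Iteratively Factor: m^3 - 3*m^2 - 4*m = (m - 4)*(m^2 + m) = (m - 4)*(m + 1)*(m)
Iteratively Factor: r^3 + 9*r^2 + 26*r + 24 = (r + 2)*(r^2 + 7*r + 12) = (r + 2)*(r + 4)*(r + 3)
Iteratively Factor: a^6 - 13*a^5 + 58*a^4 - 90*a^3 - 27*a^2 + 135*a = (a - 5)*(a^5 - 8*a^4 + 18*a^3 - 27*a) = (a - 5)*(a - 3)*(a^4 - 5*a^3 + 3*a^2 + 9*a) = (a - 5)*(a - 3)^2*(a^3 - 2*a^2 - 3*a) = a*(a - 5)*(a - 3)^2*(a^2 - 2*a - 3) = a*(a - 5)*(a - 3)^2*(a + 1)*(a - 3)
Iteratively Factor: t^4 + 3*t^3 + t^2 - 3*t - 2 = (t + 1)*(t^3 + 2*t^2 - t - 2) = (t + 1)^2*(t^2 + t - 2) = (t + 1)^2*(t + 2)*(t - 1)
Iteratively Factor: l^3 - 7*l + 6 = (l + 3)*(l^2 - 3*l + 2) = (l - 2)*(l + 3)*(l - 1)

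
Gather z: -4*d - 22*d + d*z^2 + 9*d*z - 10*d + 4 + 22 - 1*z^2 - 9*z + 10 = -36*d + z^2*(d - 1) + z*(9*d - 9) + 36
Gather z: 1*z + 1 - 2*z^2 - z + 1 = 2 - 2*z^2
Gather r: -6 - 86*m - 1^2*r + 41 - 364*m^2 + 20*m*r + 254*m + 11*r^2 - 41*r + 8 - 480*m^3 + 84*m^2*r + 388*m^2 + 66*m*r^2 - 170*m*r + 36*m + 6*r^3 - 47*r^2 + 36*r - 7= -480*m^3 + 24*m^2 + 204*m + 6*r^3 + r^2*(66*m - 36) + r*(84*m^2 - 150*m - 6) + 36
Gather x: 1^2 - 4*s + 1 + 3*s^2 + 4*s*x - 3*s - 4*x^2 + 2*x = 3*s^2 - 7*s - 4*x^2 + x*(4*s + 2) + 2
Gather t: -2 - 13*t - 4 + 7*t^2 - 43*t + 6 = 7*t^2 - 56*t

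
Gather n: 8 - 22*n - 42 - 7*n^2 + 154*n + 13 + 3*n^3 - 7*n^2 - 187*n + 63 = 3*n^3 - 14*n^2 - 55*n + 42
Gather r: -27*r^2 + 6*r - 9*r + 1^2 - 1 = -27*r^2 - 3*r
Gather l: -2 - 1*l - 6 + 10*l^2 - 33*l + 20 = 10*l^2 - 34*l + 12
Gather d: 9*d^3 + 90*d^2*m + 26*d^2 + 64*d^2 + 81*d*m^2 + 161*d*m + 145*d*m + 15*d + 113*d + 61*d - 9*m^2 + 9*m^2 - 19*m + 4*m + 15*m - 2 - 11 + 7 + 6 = 9*d^3 + d^2*(90*m + 90) + d*(81*m^2 + 306*m + 189)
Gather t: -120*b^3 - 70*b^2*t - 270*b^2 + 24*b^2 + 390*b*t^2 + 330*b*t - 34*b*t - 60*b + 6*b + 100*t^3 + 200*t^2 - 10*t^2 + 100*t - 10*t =-120*b^3 - 246*b^2 - 54*b + 100*t^3 + t^2*(390*b + 190) + t*(-70*b^2 + 296*b + 90)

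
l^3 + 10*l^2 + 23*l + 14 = (l + 1)*(l + 2)*(l + 7)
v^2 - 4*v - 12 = (v - 6)*(v + 2)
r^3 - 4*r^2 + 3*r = r*(r - 3)*(r - 1)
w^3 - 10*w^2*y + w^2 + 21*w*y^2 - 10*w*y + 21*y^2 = (w + 1)*(w - 7*y)*(w - 3*y)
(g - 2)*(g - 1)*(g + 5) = g^3 + 2*g^2 - 13*g + 10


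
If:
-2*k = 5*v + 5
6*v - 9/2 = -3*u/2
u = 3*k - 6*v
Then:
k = 5/19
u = 141/19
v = -21/19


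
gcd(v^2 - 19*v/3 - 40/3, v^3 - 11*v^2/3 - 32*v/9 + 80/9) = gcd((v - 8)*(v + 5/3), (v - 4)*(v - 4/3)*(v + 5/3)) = v + 5/3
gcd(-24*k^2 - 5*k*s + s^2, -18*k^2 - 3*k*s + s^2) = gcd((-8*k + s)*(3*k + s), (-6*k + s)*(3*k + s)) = 3*k + s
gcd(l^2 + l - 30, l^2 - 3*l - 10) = l - 5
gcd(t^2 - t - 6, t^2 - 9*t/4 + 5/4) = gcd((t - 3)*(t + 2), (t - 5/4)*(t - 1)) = 1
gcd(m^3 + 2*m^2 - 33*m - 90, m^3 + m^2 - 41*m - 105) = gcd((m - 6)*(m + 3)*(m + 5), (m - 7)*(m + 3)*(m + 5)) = m^2 + 8*m + 15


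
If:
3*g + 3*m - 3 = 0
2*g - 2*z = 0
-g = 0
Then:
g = 0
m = 1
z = 0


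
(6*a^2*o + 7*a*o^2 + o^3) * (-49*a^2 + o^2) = -294*a^4*o - 343*a^3*o^2 - 43*a^2*o^3 + 7*a*o^4 + o^5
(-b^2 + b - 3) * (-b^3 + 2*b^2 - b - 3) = b^5 - 3*b^4 + 6*b^3 - 4*b^2 + 9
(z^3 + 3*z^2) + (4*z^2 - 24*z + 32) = z^3 + 7*z^2 - 24*z + 32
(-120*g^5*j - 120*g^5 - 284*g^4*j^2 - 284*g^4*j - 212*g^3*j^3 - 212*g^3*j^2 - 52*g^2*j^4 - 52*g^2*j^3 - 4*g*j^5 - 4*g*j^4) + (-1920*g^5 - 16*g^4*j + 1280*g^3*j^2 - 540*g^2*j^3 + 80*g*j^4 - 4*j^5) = -120*g^5*j - 2040*g^5 - 284*g^4*j^2 - 300*g^4*j - 212*g^3*j^3 + 1068*g^3*j^2 - 52*g^2*j^4 - 592*g^2*j^3 - 4*g*j^5 + 76*g*j^4 - 4*j^5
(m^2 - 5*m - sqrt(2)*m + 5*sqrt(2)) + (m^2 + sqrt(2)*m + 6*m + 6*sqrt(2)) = 2*m^2 + m + 11*sqrt(2)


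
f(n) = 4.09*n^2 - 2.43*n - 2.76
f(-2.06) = 19.60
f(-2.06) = 19.60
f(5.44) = 105.06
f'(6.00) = 46.65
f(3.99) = 52.66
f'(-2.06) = -19.28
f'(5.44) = 42.07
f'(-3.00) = -26.97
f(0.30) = -3.12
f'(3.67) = 27.59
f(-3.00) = 41.34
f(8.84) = 295.37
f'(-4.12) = -36.13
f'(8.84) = 69.88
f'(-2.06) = -19.28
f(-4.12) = 76.68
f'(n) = 8.18*n - 2.43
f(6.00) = 129.90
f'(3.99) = 30.21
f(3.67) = 43.41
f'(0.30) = 0.02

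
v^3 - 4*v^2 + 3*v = v*(v - 3)*(v - 1)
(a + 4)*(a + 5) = a^2 + 9*a + 20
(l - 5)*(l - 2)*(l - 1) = l^3 - 8*l^2 + 17*l - 10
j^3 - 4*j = j*(j - 2)*(j + 2)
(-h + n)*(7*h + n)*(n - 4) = -7*h^2*n + 28*h^2 + 6*h*n^2 - 24*h*n + n^3 - 4*n^2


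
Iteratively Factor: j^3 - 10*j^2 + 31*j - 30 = (j - 2)*(j^2 - 8*j + 15) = (j - 5)*(j - 2)*(j - 3)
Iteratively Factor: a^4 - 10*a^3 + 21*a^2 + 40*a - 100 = (a - 5)*(a^3 - 5*a^2 - 4*a + 20) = (a - 5)^2*(a^2 - 4) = (a - 5)^2*(a - 2)*(a + 2)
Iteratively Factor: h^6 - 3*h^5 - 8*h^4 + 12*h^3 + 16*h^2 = (h + 1)*(h^5 - 4*h^4 - 4*h^3 + 16*h^2) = (h - 4)*(h + 1)*(h^4 - 4*h^2) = (h - 4)*(h - 2)*(h + 1)*(h^3 + 2*h^2) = h*(h - 4)*(h - 2)*(h + 1)*(h^2 + 2*h) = h*(h - 4)*(h - 2)*(h + 1)*(h + 2)*(h)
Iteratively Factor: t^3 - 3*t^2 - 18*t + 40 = (t - 2)*(t^2 - t - 20) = (t - 2)*(t + 4)*(t - 5)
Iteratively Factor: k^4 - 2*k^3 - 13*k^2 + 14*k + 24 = (k + 3)*(k^3 - 5*k^2 + 2*k + 8) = (k - 4)*(k + 3)*(k^2 - k - 2) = (k - 4)*(k + 1)*(k + 3)*(k - 2)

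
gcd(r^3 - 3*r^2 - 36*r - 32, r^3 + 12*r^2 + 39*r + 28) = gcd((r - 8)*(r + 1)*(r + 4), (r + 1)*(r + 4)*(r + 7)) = r^2 + 5*r + 4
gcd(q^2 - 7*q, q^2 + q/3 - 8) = 1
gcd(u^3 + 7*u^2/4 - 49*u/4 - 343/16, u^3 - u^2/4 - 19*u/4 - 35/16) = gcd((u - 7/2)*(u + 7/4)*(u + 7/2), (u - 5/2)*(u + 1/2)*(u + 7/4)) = u + 7/4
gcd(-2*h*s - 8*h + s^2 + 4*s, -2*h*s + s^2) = -2*h + s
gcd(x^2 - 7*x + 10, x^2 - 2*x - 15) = x - 5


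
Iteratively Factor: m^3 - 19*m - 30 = (m + 2)*(m^2 - 2*m - 15) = (m - 5)*(m + 2)*(m + 3)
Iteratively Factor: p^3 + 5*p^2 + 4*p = (p + 1)*(p^2 + 4*p) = p*(p + 1)*(p + 4)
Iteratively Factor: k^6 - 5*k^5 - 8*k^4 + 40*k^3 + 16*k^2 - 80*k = (k - 2)*(k^5 - 3*k^4 - 14*k^3 + 12*k^2 + 40*k) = (k - 2)*(k + 2)*(k^4 - 5*k^3 - 4*k^2 + 20*k) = (k - 5)*(k - 2)*(k + 2)*(k^3 - 4*k) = (k - 5)*(k - 2)*(k + 2)^2*(k^2 - 2*k) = k*(k - 5)*(k - 2)*(k + 2)^2*(k - 2)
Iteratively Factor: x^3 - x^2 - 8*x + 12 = (x - 2)*(x^2 + x - 6) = (x - 2)*(x + 3)*(x - 2)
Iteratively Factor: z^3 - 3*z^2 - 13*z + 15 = (z + 3)*(z^2 - 6*z + 5) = (z - 5)*(z + 3)*(z - 1)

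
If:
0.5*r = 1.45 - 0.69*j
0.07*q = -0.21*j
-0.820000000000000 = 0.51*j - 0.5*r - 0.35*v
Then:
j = 0.291666666666667*v + 0.525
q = -0.875*v - 1.575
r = 2.1755 - 0.4025*v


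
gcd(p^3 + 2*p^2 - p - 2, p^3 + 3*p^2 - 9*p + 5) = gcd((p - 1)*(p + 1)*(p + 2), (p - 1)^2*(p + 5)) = p - 1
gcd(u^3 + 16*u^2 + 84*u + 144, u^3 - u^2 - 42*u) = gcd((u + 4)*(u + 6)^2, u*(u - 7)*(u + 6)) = u + 6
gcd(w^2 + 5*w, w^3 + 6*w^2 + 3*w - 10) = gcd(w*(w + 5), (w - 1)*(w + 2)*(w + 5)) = w + 5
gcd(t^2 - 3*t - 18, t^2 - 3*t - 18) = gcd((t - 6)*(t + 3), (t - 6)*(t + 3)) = t^2 - 3*t - 18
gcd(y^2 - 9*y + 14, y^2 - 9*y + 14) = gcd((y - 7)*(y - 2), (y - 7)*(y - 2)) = y^2 - 9*y + 14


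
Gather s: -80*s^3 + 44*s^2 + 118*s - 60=-80*s^3 + 44*s^2 + 118*s - 60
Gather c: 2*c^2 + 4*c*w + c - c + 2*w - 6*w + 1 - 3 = 2*c^2 + 4*c*w - 4*w - 2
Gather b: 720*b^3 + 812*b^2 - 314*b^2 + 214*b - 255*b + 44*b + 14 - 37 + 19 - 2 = 720*b^3 + 498*b^2 + 3*b - 6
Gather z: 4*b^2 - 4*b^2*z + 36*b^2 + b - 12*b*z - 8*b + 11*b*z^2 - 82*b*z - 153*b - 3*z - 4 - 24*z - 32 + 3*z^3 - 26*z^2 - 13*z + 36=40*b^2 - 160*b + 3*z^3 + z^2*(11*b - 26) + z*(-4*b^2 - 94*b - 40)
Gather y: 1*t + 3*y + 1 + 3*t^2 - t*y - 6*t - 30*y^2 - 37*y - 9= 3*t^2 - 5*t - 30*y^2 + y*(-t - 34) - 8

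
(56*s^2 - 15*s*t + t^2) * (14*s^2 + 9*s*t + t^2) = 784*s^4 + 294*s^3*t - 65*s^2*t^2 - 6*s*t^3 + t^4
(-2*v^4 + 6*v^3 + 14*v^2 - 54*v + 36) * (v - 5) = -2*v^5 + 16*v^4 - 16*v^3 - 124*v^2 + 306*v - 180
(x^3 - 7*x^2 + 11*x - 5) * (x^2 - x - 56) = x^5 - 8*x^4 - 38*x^3 + 376*x^2 - 611*x + 280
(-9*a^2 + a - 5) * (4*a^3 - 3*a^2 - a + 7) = -36*a^5 + 31*a^4 - 14*a^3 - 49*a^2 + 12*a - 35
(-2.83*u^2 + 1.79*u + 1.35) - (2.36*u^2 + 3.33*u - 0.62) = -5.19*u^2 - 1.54*u + 1.97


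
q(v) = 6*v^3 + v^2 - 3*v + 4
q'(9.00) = 1473.00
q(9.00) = 4432.00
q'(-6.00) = 633.00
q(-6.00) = -1238.00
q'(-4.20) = 306.12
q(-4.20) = -410.29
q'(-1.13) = 17.72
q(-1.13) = 0.01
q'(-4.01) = 278.42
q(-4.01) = -354.78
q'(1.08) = 20.16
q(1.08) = 9.48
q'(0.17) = -2.14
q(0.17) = 3.55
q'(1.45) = 37.74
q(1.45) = 20.04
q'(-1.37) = 28.04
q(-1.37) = -5.44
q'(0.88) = 12.70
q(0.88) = 6.22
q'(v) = 18*v^2 + 2*v - 3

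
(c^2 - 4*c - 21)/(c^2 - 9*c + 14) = (c + 3)/(c - 2)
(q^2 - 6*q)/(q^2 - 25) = q*(q - 6)/(q^2 - 25)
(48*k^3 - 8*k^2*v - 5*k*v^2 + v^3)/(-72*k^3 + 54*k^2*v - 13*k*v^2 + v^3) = (-12*k^2 - k*v + v^2)/(18*k^2 - 9*k*v + v^2)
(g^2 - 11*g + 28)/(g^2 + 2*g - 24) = (g - 7)/(g + 6)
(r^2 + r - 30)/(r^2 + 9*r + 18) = (r - 5)/(r + 3)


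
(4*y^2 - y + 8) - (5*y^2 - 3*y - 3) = -y^2 + 2*y + 11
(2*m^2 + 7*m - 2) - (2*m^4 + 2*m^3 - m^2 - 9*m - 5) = -2*m^4 - 2*m^3 + 3*m^2 + 16*m + 3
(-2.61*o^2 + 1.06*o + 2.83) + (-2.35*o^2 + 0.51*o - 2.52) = -4.96*o^2 + 1.57*o + 0.31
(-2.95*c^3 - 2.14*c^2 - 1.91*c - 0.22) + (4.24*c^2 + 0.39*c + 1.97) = -2.95*c^3 + 2.1*c^2 - 1.52*c + 1.75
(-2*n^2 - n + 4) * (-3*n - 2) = 6*n^3 + 7*n^2 - 10*n - 8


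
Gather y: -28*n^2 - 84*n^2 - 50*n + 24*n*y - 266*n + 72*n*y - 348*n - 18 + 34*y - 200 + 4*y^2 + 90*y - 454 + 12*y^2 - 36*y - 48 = -112*n^2 - 664*n + 16*y^2 + y*(96*n + 88) - 720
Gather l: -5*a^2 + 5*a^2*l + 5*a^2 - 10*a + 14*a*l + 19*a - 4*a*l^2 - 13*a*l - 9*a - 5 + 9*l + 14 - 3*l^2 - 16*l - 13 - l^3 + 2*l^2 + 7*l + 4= -l^3 + l^2*(-4*a - 1) + l*(5*a^2 + a)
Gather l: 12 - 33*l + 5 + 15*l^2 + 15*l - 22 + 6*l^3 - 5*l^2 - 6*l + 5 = 6*l^3 + 10*l^2 - 24*l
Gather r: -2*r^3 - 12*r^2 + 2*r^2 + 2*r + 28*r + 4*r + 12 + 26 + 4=-2*r^3 - 10*r^2 + 34*r + 42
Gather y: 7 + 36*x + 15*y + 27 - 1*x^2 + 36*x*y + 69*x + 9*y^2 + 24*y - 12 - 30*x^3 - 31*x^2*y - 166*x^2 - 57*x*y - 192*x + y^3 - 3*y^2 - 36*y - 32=-30*x^3 - 167*x^2 - 87*x + y^3 + 6*y^2 + y*(-31*x^2 - 21*x + 3) - 10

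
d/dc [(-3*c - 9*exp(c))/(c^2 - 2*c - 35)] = 3*(2*(c - 1)*(c + 3*exp(c)) + (3*exp(c) + 1)*(-c^2 + 2*c + 35))/(-c^2 + 2*c + 35)^2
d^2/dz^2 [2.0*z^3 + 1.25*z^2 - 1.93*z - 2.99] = 12.0*z + 2.5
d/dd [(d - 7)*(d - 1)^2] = 3*(d - 5)*(d - 1)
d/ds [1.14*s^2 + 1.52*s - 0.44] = 2.28*s + 1.52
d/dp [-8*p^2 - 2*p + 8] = -16*p - 2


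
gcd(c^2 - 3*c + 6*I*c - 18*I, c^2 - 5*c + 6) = c - 3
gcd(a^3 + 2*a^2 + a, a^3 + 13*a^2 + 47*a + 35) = a + 1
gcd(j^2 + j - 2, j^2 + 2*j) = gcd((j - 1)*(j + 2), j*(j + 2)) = j + 2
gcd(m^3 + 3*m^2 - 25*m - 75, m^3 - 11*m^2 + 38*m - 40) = m - 5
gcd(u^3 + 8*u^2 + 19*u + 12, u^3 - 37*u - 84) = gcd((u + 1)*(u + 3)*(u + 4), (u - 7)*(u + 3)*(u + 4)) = u^2 + 7*u + 12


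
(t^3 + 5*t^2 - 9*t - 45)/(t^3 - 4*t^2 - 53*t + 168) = (t^2 + 8*t + 15)/(t^2 - t - 56)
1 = 1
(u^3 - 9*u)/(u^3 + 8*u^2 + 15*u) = (u - 3)/(u + 5)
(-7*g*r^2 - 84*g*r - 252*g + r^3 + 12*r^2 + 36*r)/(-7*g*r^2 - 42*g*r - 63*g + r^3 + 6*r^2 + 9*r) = (r^2 + 12*r + 36)/(r^2 + 6*r + 9)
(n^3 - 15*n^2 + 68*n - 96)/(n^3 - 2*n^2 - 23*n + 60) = (n - 8)/(n + 5)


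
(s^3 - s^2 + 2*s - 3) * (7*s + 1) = 7*s^4 - 6*s^3 + 13*s^2 - 19*s - 3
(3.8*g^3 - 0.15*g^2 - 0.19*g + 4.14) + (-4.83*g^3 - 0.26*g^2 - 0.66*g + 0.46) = -1.03*g^3 - 0.41*g^2 - 0.85*g + 4.6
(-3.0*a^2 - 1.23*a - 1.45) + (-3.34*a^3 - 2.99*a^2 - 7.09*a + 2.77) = -3.34*a^3 - 5.99*a^2 - 8.32*a + 1.32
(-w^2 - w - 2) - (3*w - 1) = -w^2 - 4*w - 1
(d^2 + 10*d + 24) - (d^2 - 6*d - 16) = 16*d + 40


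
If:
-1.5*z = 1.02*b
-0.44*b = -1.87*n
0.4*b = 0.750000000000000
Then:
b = 1.88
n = 0.44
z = -1.28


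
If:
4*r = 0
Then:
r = 0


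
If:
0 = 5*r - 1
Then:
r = 1/5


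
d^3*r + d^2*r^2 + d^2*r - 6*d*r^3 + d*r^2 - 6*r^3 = (d - 2*r)*(d + 3*r)*(d*r + r)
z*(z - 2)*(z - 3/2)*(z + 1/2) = z^4 - 3*z^3 + 5*z^2/4 + 3*z/2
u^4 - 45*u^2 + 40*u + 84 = (u - 6)*(u - 2)*(u + 1)*(u + 7)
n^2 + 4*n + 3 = (n + 1)*(n + 3)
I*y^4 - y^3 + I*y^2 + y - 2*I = (y - 1)*(y - I)*(y + 2*I)*(I*y + I)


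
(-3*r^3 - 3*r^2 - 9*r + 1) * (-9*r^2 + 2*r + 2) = 27*r^5 + 21*r^4 + 69*r^3 - 33*r^2 - 16*r + 2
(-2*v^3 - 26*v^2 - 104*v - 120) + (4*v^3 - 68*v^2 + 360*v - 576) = 2*v^3 - 94*v^2 + 256*v - 696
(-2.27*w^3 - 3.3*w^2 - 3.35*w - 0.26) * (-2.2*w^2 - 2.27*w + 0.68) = 4.994*w^5 + 12.4129*w^4 + 13.3174*w^3 + 5.9325*w^2 - 1.6878*w - 0.1768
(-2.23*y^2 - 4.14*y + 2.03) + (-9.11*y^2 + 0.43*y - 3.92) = -11.34*y^2 - 3.71*y - 1.89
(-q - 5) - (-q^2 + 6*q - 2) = q^2 - 7*q - 3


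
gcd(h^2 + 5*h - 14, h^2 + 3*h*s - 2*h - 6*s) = h - 2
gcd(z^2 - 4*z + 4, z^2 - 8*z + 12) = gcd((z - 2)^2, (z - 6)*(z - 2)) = z - 2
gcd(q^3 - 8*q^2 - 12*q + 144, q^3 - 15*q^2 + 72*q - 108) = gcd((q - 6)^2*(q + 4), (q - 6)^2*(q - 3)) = q^2 - 12*q + 36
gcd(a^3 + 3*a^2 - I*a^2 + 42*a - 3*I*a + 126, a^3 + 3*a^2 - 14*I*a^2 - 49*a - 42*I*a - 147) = a^2 + a*(3 - 7*I) - 21*I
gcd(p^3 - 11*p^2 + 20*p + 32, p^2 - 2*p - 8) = p - 4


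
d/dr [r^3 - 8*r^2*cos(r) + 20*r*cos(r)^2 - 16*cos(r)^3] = 8*r^2*sin(r) + 3*r^2 - 20*r*sin(2*r) - 16*r*cos(r) + 48*sin(r)*cos(r)^2 + 20*cos(r)^2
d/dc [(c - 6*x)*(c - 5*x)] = 2*c - 11*x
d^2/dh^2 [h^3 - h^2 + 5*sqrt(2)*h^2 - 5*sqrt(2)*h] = 6*h - 2 + 10*sqrt(2)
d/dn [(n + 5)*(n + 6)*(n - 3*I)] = 3*n^2 + n*(22 - 6*I) + 30 - 33*I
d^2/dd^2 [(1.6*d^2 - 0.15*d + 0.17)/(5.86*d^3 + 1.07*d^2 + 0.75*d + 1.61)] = (109.88672*d^6 - 30.90564*d^5 + 22.217604*d^4 - 195.873066*d^3 + 6.095058*d^2 - 7.254312*d + 8.262502)/(201.230056*d^9 + 110.230116*d^8 + 97.391442*d^7 + 195.301211*d^6 + 73.034907*d^5 + 49.791192*d^4 + 53.743143*d^3 + 11.037516*d^2 + 5.832225*d + 4.173281)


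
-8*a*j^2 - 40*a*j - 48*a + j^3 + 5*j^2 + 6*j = (-8*a + j)*(j + 2)*(j + 3)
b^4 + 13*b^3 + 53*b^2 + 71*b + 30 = (b + 1)^2*(b + 5)*(b + 6)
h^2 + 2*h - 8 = (h - 2)*(h + 4)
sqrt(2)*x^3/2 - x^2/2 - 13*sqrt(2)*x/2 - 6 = (x - 3*sqrt(2))*(x + 2*sqrt(2))*(sqrt(2)*x/2 + 1/2)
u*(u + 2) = u^2 + 2*u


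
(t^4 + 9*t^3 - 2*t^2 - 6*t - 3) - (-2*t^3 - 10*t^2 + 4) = t^4 + 11*t^3 + 8*t^2 - 6*t - 7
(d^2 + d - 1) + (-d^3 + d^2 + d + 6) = -d^3 + 2*d^2 + 2*d + 5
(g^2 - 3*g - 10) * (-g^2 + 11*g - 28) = -g^4 + 14*g^3 - 51*g^2 - 26*g + 280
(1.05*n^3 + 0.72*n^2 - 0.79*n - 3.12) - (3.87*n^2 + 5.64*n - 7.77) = 1.05*n^3 - 3.15*n^2 - 6.43*n + 4.65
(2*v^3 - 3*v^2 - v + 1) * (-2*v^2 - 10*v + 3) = -4*v^5 - 14*v^4 + 38*v^3 - v^2 - 13*v + 3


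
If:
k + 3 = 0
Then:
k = -3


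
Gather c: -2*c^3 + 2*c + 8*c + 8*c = -2*c^3 + 18*c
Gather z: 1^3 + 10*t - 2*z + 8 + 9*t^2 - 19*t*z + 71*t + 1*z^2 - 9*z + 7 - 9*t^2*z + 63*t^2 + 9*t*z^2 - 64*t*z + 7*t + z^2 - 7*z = 72*t^2 + 88*t + z^2*(9*t + 2) + z*(-9*t^2 - 83*t - 18) + 16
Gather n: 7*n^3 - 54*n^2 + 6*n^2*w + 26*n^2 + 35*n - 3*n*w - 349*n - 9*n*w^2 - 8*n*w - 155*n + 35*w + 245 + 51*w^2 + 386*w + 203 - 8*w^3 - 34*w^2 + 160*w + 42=7*n^3 + n^2*(6*w - 28) + n*(-9*w^2 - 11*w - 469) - 8*w^3 + 17*w^2 + 581*w + 490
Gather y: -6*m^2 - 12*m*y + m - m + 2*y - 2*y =-6*m^2 - 12*m*y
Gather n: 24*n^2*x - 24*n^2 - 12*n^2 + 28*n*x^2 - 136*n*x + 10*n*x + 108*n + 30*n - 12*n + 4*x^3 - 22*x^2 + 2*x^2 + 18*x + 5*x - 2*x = n^2*(24*x - 36) + n*(28*x^2 - 126*x + 126) + 4*x^3 - 20*x^2 + 21*x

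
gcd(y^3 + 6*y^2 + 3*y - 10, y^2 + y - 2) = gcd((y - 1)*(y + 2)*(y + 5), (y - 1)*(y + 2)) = y^2 + y - 2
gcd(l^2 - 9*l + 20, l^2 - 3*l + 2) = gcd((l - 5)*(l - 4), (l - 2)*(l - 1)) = 1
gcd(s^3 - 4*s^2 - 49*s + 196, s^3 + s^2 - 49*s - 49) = s^2 - 49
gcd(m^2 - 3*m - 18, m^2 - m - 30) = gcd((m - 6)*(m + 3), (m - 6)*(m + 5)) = m - 6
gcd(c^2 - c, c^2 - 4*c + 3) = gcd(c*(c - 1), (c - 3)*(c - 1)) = c - 1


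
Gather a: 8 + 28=36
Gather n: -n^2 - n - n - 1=-n^2 - 2*n - 1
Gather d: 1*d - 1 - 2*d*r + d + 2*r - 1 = d*(2 - 2*r) + 2*r - 2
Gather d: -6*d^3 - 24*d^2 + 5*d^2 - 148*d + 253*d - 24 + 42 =-6*d^3 - 19*d^2 + 105*d + 18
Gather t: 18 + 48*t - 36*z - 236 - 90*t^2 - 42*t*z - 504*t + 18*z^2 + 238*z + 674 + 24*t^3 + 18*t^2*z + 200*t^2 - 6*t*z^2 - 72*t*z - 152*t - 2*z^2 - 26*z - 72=24*t^3 + t^2*(18*z + 110) + t*(-6*z^2 - 114*z - 608) + 16*z^2 + 176*z + 384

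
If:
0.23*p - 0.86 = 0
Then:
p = 3.74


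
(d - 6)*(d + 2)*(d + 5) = d^3 + d^2 - 32*d - 60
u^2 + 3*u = u*(u + 3)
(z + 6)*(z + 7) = z^2 + 13*z + 42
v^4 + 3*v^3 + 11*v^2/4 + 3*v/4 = v*(v + 1/2)*(v + 1)*(v + 3/2)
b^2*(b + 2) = b^3 + 2*b^2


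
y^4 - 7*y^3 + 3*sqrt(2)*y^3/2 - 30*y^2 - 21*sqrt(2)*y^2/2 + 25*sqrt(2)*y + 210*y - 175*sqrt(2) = (y - 7)*(y - 5*sqrt(2)/2)*(y - sqrt(2))*(y + 5*sqrt(2))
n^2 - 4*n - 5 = (n - 5)*(n + 1)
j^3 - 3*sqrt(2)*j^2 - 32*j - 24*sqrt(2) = (j - 6*sqrt(2))*(j + sqrt(2))*(j + 2*sqrt(2))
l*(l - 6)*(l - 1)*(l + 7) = l^4 - 43*l^2 + 42*l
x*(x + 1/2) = x^2 + x/2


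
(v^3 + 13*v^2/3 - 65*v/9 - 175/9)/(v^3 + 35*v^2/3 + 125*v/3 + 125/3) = (v - 7/3)/(v + 5)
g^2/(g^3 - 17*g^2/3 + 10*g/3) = 3*g/(3*g^2 - 17*g + 10)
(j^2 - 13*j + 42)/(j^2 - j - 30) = (j - 7)/(j + 5)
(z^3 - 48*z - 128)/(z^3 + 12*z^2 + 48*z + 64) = (z - 8)/(z + 4)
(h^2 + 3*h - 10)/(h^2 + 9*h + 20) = (h - 2)/(h + 4)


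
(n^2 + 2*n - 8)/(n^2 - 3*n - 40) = (-n^2 - 2*n + 8)/(-n^2 + 3*n + 40)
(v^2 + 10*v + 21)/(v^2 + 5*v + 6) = (v + 7)/(v + 2)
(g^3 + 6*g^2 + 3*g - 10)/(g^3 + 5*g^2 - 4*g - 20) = (g - 1)/(g - 2)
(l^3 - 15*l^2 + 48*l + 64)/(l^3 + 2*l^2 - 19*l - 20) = (l^2 - 16*l + 64)/(l^2 + l - 20)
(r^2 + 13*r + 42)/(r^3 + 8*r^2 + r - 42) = (r + 6)/(r^2 + r - 6)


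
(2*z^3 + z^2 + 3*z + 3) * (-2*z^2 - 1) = -4*z^5 - 2*z^4 - 8*z^3 - 7*z^2 - 3*z - 3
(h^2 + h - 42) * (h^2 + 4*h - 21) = h^4 + 5*h^3 - 59*h^2 - 189*h + 882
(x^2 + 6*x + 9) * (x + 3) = x^3 + 9*x^2 + 27*x + 27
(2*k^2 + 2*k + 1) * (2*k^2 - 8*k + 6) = 4*k^4 - 12*k^3 - 2*k^2 + 4*k + 6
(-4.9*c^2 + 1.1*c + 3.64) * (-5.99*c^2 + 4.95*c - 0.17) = 29.351*c^4 - 30.844*c^3 - 15.5256*c^2 + 17.831*c - 0.6188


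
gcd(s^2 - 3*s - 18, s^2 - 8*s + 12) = s - 6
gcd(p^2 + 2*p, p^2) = p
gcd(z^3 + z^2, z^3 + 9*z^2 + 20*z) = z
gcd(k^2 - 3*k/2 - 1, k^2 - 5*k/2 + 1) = k - 2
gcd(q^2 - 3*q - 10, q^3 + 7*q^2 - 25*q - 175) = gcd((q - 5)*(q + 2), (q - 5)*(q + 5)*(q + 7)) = q - 5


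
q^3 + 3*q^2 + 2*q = q*(q + 1)*(q + 2)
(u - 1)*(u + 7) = u^2 + 6*u - 7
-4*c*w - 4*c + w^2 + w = (-4*c + w)*(w + 1)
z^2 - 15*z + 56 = (z - 8)*(z - 7)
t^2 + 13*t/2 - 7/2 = (t - 1/2)*(t + 7)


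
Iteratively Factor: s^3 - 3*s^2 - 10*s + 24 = (s - 2)*(s^2 - s - 12) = (s - 4)*(s - 2)*(s + 3)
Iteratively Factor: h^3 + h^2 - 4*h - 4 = (h + 2)*(h^2 - h - 2) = (h - 2)*(h + 2)*(h + 1)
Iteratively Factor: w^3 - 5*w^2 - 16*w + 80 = (w + 4)*(w^2 - 9*w + 20) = (w - 5)*(w + 4)*(w - 4)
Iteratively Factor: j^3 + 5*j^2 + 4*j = (j + 4)*(j^2 + j) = j*(j + 4)*(j + 1)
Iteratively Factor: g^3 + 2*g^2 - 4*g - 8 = (g - 2)*(g^2 + 4*g + 4) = (g - 2)*(g + 2)*(g + 2)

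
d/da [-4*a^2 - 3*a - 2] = -8*a - 3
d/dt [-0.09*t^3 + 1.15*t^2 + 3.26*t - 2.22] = -0.27*t^2 + 2.3*t + 3.26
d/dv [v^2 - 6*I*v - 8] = 2*v - 6*I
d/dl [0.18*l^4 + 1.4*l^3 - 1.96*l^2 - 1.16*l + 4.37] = 0.72*l^3 + 4.2*l^2 - 3.92*l - 1.16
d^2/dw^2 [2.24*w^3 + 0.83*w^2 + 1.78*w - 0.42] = 13.44*w + 1.66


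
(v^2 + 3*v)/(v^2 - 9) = v/(v - 3)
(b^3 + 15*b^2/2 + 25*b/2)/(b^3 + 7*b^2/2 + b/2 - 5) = b*(b + 5)/(b^2 + b - 2)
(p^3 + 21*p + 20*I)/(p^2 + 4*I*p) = p - 4*I + 5/p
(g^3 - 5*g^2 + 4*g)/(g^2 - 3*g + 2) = g*(g - 4)/(g - 2)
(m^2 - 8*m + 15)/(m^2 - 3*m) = (m - 5)/m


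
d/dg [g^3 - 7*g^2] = g*(3*g - 14)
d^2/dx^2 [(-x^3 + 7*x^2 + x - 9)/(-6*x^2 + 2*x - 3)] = 2*(-134*x^3 + 1332*x^2 - 243*x - 195)/(216*x^6 - 216*x^5 + 396*x^4 - 224*x^3 + 198*x^2 - 54*x + 27)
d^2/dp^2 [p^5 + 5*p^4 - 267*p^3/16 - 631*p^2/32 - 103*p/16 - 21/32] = 20*p^3 + 60*p^2 - 801*p/8 - 631/16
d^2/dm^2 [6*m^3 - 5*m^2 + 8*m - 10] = 36*m - 10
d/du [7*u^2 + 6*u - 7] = 14*u + 6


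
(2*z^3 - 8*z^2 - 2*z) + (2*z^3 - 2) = 4*z^3 - 8*z^2 - 2*z - 2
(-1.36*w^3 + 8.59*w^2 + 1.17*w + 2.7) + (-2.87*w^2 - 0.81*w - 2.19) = -1.36*w^3 + 5.72*w^2 + 0.36*w + 0.51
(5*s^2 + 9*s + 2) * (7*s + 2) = 35*s^3 + 73*s^2 + 32*s + 4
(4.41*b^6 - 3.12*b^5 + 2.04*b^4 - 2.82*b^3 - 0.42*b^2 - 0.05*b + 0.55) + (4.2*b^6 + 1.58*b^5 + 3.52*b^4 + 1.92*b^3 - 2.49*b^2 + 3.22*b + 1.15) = 8.61*b^6 - 1.54*b^5 + 5.56*b^4 - 0.9*b^3 - 2.91*b^2 + 3.17*b + 1.7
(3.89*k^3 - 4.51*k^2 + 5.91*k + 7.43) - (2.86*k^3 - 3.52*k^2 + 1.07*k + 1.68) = 1.03*k^3 - 0.99*k^2 + 4.84*k + 5.75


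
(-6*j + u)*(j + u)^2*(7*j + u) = -42*j^4 - 83*j^3*u - 39*j^2*u^2 + 3*j*u^3 + u^4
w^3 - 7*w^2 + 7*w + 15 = (w - 5)*(w - 3)*(w + 1)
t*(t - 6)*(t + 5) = t^3 - t^2 - 30*t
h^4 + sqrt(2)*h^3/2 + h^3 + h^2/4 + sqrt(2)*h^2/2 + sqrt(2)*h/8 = h*(h + 1/2)^2*(h + sqrt(2)/2)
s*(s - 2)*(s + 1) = s^3 - s^2 - 2*s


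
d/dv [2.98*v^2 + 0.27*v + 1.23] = 5.96*v + 0.27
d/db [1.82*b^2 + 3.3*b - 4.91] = 3.64*b + 3.3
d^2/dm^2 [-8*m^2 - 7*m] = -16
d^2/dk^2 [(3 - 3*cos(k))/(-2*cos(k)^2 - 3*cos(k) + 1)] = 3*(-36*sin(k)^4*cos(k) + 22*sin(k)^4 - 34*sin(k)^2 - 19*cos(k)/2 - 9*cos(3*k)/2 + 2*cos(5*k) - 4)/(-2*sin(k)^2 + 3*cos(k) + 1)^3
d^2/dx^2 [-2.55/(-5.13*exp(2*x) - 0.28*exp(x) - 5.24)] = (2.55*(10.26*exp(x) + 0.28)*(20.52*exp(x) + 0.56)*exp(x) - (52.326*exp(x) + 0.714)*(5.13*exp(2*x) + 0.28*exp(x) + 5.24))*exp(x)/(5.13*exp(2*x) + 0.28*exp(x) + 5.24)^3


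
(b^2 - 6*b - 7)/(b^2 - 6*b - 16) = (-b^2 + 6*b + 7)/(-b^2 + 6*b + 16)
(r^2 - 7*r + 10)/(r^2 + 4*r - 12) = (r - 5)/(r + 6)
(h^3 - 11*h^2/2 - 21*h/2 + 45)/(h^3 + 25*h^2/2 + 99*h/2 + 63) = (2*h^2 - 17*h + 30)/(2*h^2 + 19*h + 42)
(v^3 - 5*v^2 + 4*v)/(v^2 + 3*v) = (v^2 - 5*v + 4)/(v + 3)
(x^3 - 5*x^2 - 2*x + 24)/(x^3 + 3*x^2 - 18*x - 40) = (x - 3)/(x + 5)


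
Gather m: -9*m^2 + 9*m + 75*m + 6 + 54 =-9*m^2 + 84*m + 60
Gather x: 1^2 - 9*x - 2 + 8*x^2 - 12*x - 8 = 8*x^2 - 21*x - 9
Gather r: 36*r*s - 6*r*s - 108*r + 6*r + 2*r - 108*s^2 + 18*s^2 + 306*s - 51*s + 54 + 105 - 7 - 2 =r*(30*s - 100) - 90*s^2 + 255*s + 150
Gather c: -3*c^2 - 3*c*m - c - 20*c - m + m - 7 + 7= -3*c^2 + c*(-3*m - 21)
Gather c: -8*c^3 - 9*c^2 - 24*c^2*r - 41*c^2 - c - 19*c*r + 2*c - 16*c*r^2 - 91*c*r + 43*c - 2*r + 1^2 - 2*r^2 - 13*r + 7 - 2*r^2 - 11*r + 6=-8*c^3 + c^2*(-24*r - 50) + c*(-16*r^2 - 110*r + 44) - 4*r^2 - 26*r + 14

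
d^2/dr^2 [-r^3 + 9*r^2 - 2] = 18 - 6*r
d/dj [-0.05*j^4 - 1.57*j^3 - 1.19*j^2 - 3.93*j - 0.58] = -0.2*j^3 - 4.71*j^2 - 2.38*j - 3.93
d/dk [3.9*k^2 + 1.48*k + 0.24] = 7.8*k + 1.48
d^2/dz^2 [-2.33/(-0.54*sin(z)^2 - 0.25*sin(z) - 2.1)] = (-2.717712*sin(z)^4 - 0.94365*sin(z)^3 + 14.499823*sin(z)^2 + 3.11055*sin(z) - 4.99319)/(0.54*sin(z)^2 + 0.25*sin(z) + 2.1)^3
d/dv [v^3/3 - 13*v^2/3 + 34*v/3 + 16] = v^2 - 26*v/3 + 34/3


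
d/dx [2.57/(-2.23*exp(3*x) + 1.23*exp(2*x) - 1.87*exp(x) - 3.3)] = (17.1933*exp(2*x) - 6.3222*exp(x) + 4.8059)*exp(x)/(2.23*exp(3*x) - 1.23*exp(2*x) + 1.87*exp(x) + 3.3)^2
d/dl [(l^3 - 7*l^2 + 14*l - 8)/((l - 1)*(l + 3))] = (l^2 + 6*l - 26)/(l^2 + 6*l + 9)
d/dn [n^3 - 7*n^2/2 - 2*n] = 3*n^2 - 7*n - 2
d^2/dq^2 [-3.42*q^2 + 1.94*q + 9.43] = -6.84000000000000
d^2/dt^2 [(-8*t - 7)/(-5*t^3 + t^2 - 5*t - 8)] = 2*((8*t + 7)*(15*t^2 - 2*t + 5)^2 + (-120*t^2 + 16*t - (8*t + 7)*(15*t - 1) - 40)*(5*t^3 - t^2 + 5*t + 8))/(5*t^3 - t^2 + 5*t + 8)^3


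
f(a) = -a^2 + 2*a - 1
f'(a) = 2 - 2*a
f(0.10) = -0.81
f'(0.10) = 1.80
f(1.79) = -0.62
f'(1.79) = -1.58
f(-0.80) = -3.24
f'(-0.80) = 3.60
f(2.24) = -1.54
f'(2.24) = -2.48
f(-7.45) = -71.40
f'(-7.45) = 16.90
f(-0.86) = -3.46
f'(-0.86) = 3.72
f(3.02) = -4.08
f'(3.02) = -4.04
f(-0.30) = -1.69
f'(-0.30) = 2.60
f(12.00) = -121.00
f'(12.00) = -22.00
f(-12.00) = -169.00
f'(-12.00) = 26.00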